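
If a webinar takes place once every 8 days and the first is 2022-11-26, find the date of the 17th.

2023-04-03

The 17th occurrence is 16 intervals after the first: 16 × 8 = 128 days after 2022-11-26.
November has 30 days — 4 days to the end of November leaves 124.
December has 31 days (93 left).
January has 31 days (62 left).
February has 28 days (34 left).
March has 31 days (3 left).
3 days into April → 2023-04-03.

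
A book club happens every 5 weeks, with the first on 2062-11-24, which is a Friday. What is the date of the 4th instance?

2063-03-09

The 4th occurrence is 3 intervals after the first: 3 × 35 = 105 days after 2062-11-24.
November has 30 days — 6 days to the end of November leaves 99.
December has 31 days (68 left).
January has 31 days (37 left).
February has 28 days (9 left).
9 days into March → 2063-03-09.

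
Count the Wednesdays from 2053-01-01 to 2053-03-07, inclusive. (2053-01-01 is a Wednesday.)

2053-01-01 is a Wednesday; the first Wednesday on or after it is 2053-01-01.
From 2053-01-01 to 2053-03-07: 30 + 28 + 7 = 65 days (rest of January, February, March).
65 ÷ 7 = 9 full weeks with remainder 2, so 9 more Wednesdays after the first → 10.

10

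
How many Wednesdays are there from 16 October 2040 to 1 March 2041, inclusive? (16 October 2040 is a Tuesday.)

20

16 October 2040 is a Tuesday; the first Wednesday on or after it is 17 October 2040 (1 day later).
From 17 October 2040 to 1 March 2041: 14 + 30 + 31 + 31 + 28 + 1 = 135 days (rest of October, November, December, January, February, March).
135 ÷ 7 = 19 full weeks with remainder 2, so 19 more Wednesdays after the first → 20.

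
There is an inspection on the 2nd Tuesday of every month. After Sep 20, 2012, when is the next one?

Oct 9, 2012

Sep 2012 starts on a Saturday; its first Tuesday is the 4th, so the 2nd Tuesday is the 11th — Sep 11, 2012.
That is not after Sep 20, 2012, so look at Oct 2012.
Oct 2012 starts on a Monday; its first Tuesday is the 2nd, so the 2nd Tuesday is the 9th — Oct 9, 2012.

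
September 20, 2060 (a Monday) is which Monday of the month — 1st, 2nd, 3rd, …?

Day 20 falls in week ⌈20/7⌉ of the month.
Days 1–7 hold the 1st Monday, 8–14 the 2nd, 15–21 the 3rd, 22–28 the 4th, 29–31 the 5th.
20 is in the range for the 3rd.

3rd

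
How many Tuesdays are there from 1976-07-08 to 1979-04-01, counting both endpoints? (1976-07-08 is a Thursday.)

142

1976-07-08 is a Thursday; the first Tuesday on or after it is 1976-07-13 (5 days later).
From 1976-07-13 to 1979-04-01: 171 + 365 + 365 + 91 = 992 days (rest of 1976, 1977, 1978, to 1979-04-01 in 1979).
992 ÷ 7 = 141 full weeks with remainder 5, so 141 more Tuesdays after the first → 142.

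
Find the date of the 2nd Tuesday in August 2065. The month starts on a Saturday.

August 2065 begins on a Saturday, so the first Tuesday is August 4 (3 days later).
The 2nd Tuesday is 1 weeks later: 4 + 7 = 11.

2065-08-11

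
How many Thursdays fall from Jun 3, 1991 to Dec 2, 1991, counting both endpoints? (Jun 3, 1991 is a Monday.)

26

Jun 3, 1991 is a Monday; the first Thursday on or after it is Jun 6, 1991 (3 days later).
From Jun 6, 1991 to Dec 2, 1991: 24 + 31 + 31 + 30 + 31 + 30 + 2 = 179 days (rest of Jun, Jul, Aug, Sep, Oct, Nov, Dec).
179 ÷ 7 = 25 full weeks with remainder 4, so 25 more Thursdays after the first → 26.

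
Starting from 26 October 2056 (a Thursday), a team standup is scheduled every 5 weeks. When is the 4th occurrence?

8 February 2057

The 4th occurrence is 3 intervals after the first: 3 × 35 = 105 days after 26 October 2056.
October has 31 days — 5 days to the end of October leaves 100.
November has 30 days (70 left).
December has 31 days (39 left).
January has 31 days (8 left).
8 days into February → 8 February 2057.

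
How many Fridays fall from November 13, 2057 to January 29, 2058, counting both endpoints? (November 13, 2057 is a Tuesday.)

11

November 13, 2057 is a Tuesday; the first Friday on or after it is November 16, 2057 (3 days later).
From November 16, 2057 to January 29, 2058: 14 + 31 + 29 = 74 days (rest of November, December, January).
74 ÷ 7 = 10 full weeks with remainder 4, so 10 more Fridays after the first → 11.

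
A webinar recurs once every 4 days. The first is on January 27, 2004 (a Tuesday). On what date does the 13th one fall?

March 15, 2004

The 13th occurrence is 12 intervals after the first: 12 × 4 = 48 days after January 27, 2004.
January has 31 days — 4 days to the end of January leaves 44.
February has 29 days (15 left).
15 days into March → March 15, 2004.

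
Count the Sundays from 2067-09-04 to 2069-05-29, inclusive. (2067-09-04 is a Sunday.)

91

2067-09-04 is a Sunday; the first Sunday on or after it is 2067-09-04.
From 2067-09-04 to 2069-05-29: 118 + 366 + 149 = 633 days (rest of 2067, 2068, to 2069-05-29 in 2069).
633 ÷ 7 = 90 full weeks with remainder 3, so 90 more Sundays after the first → 91.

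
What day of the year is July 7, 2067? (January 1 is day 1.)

188

Days in months before July: 31 + 28 + 31 + 30 + 31 + 30 = 181.
Plus 7 days into July → day 188.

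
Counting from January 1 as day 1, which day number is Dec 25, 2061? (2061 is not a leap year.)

359

Days in months before Dec: 31 + 28 + 31 + 30 + 31 + 30 + 31 + 31 + 30 + 31 + 30 = 334.
Plus 25 days into Dec → day 359.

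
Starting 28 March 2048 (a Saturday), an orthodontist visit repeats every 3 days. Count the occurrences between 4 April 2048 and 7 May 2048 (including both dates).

Occurrences land 3·i days after 28 March 2048 for i = 0, 1, 2, …
4 April 2048 is 7 days after the start; 7 ÷ 3 = 2 remainder 1; since the remainder is 1, round up to i = 3. First occurrence in the window: #4 on 6 April 2048 (3×3 = 9 days in).
7 May 2048 is 40 days after the start; 40 ÷ 3 = 13 remainder 1. Last occurrence in the window: #14 on 6 May 2048.
Occurrences #4 through #14: 11 in total.

11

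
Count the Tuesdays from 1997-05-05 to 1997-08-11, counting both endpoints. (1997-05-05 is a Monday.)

1997-05-05 is a Monday; the first Tuesday on or after it is 1997-05-06 (1 day later).
From 1997-05-06 to 1997-08-11: 25 + 30 + 31 + 11 = 97 days (rest of May, June, July, August).
97 ÷ 7 = 13 full weeks with remainder 6, so 13 more Tuesdays after the first → 14.

14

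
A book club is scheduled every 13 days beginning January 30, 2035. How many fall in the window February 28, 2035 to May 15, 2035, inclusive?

Occurrences land 13·i days after January 30, 2035 for i = 0, 1, 2, …
February 28, 2035 is 29 days after the start; 29 ÷ 13 = 2 remainder 3; since the remainder is 3, round up to i = 3. First occurrence in the window: #4 on March 10, 2035 (3×13 = 39 days in).
May 15, 2035 is 105 days after the start; 105 ÷ 13 = 8 remainder 1. Last occurrence in the window: #9 on May 14, 2035.
Occurrences #4 through #9: 6 in total.

6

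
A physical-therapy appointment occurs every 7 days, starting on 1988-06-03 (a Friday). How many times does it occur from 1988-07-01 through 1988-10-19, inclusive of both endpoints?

Occurrences land 7·i days after 1988-06-03 for i = 0, 1, 2, …
1988-07-01 is 28 days after the start; 28 ÷ 7 = 4 remainder 0. First occurrence in the window: #5 on 1988-07-01 (4×7 = 28 days in).
1988-10-19 is 138 days after the start; 138 ÷ 7 = 19 remainder 5. Last occurrence in the window: #20 on 1988-10-14.
Occurrences #5 through #20: 16 in total.

16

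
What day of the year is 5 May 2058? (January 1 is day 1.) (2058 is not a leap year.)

125

Days in months before May: 31 + 28 + 31 + 30 = 120.
Plus 5 days into May → day 125.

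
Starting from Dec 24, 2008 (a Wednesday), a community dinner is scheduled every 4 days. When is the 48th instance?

Jun 30, 2009

The 48th occurrence is 47 intervals after the first: 47 × 4 = 188 days after Dec 24, 2008.
Dec has 31 days — 7 days to the end of Dec leaves 181.
Jan has 31 days (150 left).
Feb has 28 days (122 left).
Mar has 31 days (91 left).
Apr has 30 days (61 left).
May has 31 days (30 left).
30 days into Jun → Jun 30, 2009.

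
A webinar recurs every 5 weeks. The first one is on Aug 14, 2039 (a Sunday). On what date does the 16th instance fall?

The 16th occurrence is 15 intervals after the first: 15 × 35 = 525 days after Aug 14, 2039.
Aug has 31 days — 17 days to the end of Aug leaves 508.
From end of Aug to end of 2039 is 122 days (386 left).
2040 has 366 days (20 left).
20 days into Jan → Jan 20, 2041.

Jan 20, 2041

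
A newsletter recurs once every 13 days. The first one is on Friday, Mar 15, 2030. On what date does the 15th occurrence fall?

Sep 13, 2030

The 15th occurrence is 14 intervals after the first: 14 × 13 = 182 days after Mar 15, 2030.
Mar has 31 days — 16 days to the end of Mar leaves 166.
Apr has 30 days (136 left).
May has 31 days (105 left).
Jun has 30 days (75 left).
Jul has 31 days (44 left).
Aug has 31 days (13 left).
13 days into Sep → Sep 13, 2030.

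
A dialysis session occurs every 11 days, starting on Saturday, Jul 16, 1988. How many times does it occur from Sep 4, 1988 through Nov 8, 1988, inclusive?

Occurrences land 11·i days after Jul 16, 1988 for i = 0, 1, 2, …
Sep 4, 1988 is 50 days after the start; 50 ÷ 11 = 4 remainder 6; since the remainder is 6, round up to i = 5. First occurrence in the window: #6 on Sep 9, 1988 (5×11 = 55 days in).
Nov 8, 1988 is 115 days after the start; 115 ÷ 11 = 10 remainder 5. Last occurrence in the window: #11 on Nov 3, 1988.
Occurrences #6 through #11: 6 in total.

6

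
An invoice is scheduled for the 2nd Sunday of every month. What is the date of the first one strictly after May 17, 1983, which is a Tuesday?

Jun 12, 1983

May 1983 starts on a Sunday; its first Sunday is the 1st, so the 2nd Sunday is the 8th — May 8, 1983.
That is not after May 17, 1983, so look at Jun 1983.
Jun 1983 starts on a Wednesday; its first Sunday is the 5th, so the 2nd Sunday is the 12th — Jun 12, 1983.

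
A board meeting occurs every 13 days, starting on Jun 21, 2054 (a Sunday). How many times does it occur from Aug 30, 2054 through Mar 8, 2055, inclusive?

Occurrences land 13·i days after Jun 21, 2054 for i = 0, 1, 2, …
Aug 30, 2054 is 70 days after the start; 70 ÷ 13 = 5 remainder 5; since the remainder is 5, round up to i = 6. First occurrence in the window: #7 on Sep 7, 2054 (6×13 = 78 days in).
Mar 8, 2055 is 260 days after the start; 260 ÷ 13 = 20 remainder 0. Last occurrence in the window: #21 on Mar 8, 2055.
Occurrences #7 through #21: 15 in total.

15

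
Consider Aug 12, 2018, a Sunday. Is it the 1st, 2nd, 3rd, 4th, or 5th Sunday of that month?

Day 12 falls in week ⌈12/7⌉ of the month.
Days 1–7 hold the 1st Sunday, 8–14 the 2nd, 15–21 the 3rd, 22–28 the 4th, 29–31 the 5th.
12 is in the range for the 2nd.

2nd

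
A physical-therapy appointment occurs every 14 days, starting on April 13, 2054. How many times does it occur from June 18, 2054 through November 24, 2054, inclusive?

Occurrences land 14·i days after April 13, 2054 for i = 0, 1, 2, …
June 18, 2054 is 66 days after the start; 66 ÷ 14 = 4 remainder 10; since the remainder is 10, round up to i = 5. First occurrence in the window: #6 on June 22, 2054 (5×14 = 70 days in).
November 24, 2054 is 225 days after the start; 225 ÷ 14 = 16 remainder 1. Last occurrence in the window: #17 on November 23, 2054.
Occurrences #6 through #17: 12 in total.

12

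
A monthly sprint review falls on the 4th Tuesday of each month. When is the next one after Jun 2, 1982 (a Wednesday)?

Jun 22, 1982

Jun 1982 starts on a Tuesday; its first Tuesday is the 1st, so the 4th Tuesday is the 22nd — Jun 22, 1982.
Jun 22, 1982 is after Jun 2, 1982, so that is the next one.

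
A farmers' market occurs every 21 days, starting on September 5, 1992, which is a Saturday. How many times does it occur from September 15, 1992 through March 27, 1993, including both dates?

Occurrences land 21·i days after September 5, 1992 for i = 0, 1, 2, …
September 15, 1992 is 10 days after the start; 10 ÷ 21 = 0 remainder 10; since the remainder is 10, round up to i = 1. First occurrence in the window: #2 on September 26, 1992 (1×21 = 21 days in).
March 27, 1993 is 203 days after the start; 203 ÷ 21 = 9 remainder 14. Last occurrence in the window: #10 on March 13, 1993.
Occurrences #2 through #10: 9 in total.

9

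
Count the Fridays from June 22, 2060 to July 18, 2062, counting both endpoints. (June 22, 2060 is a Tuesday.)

108

June 22, 2060 is a Tuesday; the first Friday on or after it is June 25, 2060 (3 days later).
From June 25, 2060 to July 18, 2062: 189 + 365 + 199 = 753 days (rest of 2060, 2061, to July 18, 2062 in 2062).
753 ÷ 7 = 107 full weeks with remainder 4, so 107 more Fridays after the first → 108.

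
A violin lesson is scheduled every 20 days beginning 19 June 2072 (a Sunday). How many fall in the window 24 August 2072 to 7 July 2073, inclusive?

Occurrences land 20·i days after 19 June 2072 for i = 0, 1, 2, …
24 August 2072 is 66 days after the start; 66 ÷ 20 = 3 remainder 6; since the remainder is 6, round up to i = 4. First occurrence in the window: #5 on 7 September 2072 (4×20 = 80 days in).
7 July 2073 is 383 days after the start; 383 ÷ 20 = 19 remainder 3. Last occurrence in the window: #20 on 4 July 2073.
Occurrences #5 through #20: 16 in total.

16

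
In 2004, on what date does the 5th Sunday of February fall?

2004-02-29

February 2004 begins on a Sunday, so the first Sunday is February 1.
The 5th Sunday is 4 weeks later: 1 + 28 = 29.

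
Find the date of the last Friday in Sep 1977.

Sep 30, 1977

Sep 1977 begins on a Thursday, so the first Friday is Sep 2 (1 day later).
Sep 1977 has 30 days. Adding weeks: 2, 9, 16, 23, 30 — the last one ≤ 30 is the 30th.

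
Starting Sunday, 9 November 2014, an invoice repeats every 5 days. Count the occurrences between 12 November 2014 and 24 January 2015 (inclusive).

Occurrences land 5·i days after 9 November 2014 for i = 0, 1, 2, …
12 November 2014 is 3 days after the start; 3 ÷ 5 = 0 remainder 3; since the remainder is 3, round up to i = 1. First occurrence in the window: #2 on 14 November 2014 (1×5 = 5 days in).
24 January 2015 is 76 days after the start; 76 ÷ 5 = 15 remainder 1. Last occurrence in the window: #16 on 23 January 2015.
Occurrences #2 through #16: 15 in total.

15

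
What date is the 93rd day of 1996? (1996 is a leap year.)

January has 31 days (93 − 31 = 62 remain).
February has 29 days (62 − 29 = 33 remain).
March has 31 days (33 − 31 = 2 remain).
2 into April → April 2.

April 2, 1996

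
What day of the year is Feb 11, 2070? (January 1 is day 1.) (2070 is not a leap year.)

Days in months before Feb: 31 = 31.
Plus 11 days into Feb → day 42.

42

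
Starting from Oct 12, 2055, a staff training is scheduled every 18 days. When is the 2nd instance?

The 2nd occurrence is 1 interval after the first: 1 × 18 = 18 days after Oct 12, 2055.
18 days later is Oct 30, 2055.

Oct 30, 2055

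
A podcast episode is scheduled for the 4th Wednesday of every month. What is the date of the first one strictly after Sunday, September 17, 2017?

September 27, 2017

September 2017 starts on a Friday; its first Wednesday is the 6th, so the 4th Wednesday is the 27th — September 27, 2017.
September 27, 2017 is after September 17, 2017, so that is the next one.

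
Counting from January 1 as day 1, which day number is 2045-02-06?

37

Days in months before February: 31 = 31.
Plus 6 days into February → day 37.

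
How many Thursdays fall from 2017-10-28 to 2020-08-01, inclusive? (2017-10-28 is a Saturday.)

2017-10-28 is a Saturday; the first Thursday on or after it is 2017-11-02 (5 days later).
From 2017-11-02 to 2020-08-01: 59 + 365 + 365 + 214 = 1003 days (rest of 2017, 2018, 2019, to 2020-08-01 in 2020).
1003 ÷ 7 = 143 full weeks with remainder 2, so 143 more Thursdays after the first → 144.

144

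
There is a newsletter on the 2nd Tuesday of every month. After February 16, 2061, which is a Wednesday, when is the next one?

March 8, 2061

February 2061 starts on a Tuesday; its first Tuesday is the 1st, so the 2nd Tuesday is the 8th — February 8, 2061.
That is not after February 16, 2061, so look at March 2061.
March 2061 starts on a Tuesday; its first Tuesday is the 1st, so the 2nd Tuesday is the 8th — March 8, 2061.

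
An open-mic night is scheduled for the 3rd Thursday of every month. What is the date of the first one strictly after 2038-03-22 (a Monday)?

2038-04-15

March 2038 starts on a Monday; its first Thursday is the 4th, so the 3rd Thursday is the 18th — 2038-03-18.
That is not after 2038-03-22, so look at April 2038.
April 2038 starts on a Thursday; its first Thursday is the 1st, so the 3rd Thursday is the 15th — 2038-04-15.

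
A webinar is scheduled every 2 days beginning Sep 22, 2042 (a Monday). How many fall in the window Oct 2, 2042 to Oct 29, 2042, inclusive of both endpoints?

14

Occurrences land 2·i days after Sep 22, 2042 for i = 0, 1, 2, …
Oct 2, 2042 is 10 days after the start; 10 ÷ 2 = 5 remainder 0. First occurrence in the window: #6 on Oct 2, 2042 (5×2 = 10 days in).
Oct 29, 2042 is 37 days after the start; 37 ÷ 2 = 18 remainder 1. Last occurrence in the window: #19 on Oct 28, 2042.
Occurrences #6 through #19: 14 in total.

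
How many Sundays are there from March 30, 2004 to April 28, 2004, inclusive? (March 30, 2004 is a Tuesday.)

4

March 30, 2004 is a Tuesday; the first Sunday on or after it is April 4, 2004 (5 days later).
From April 4, 2004 to April 28, 2004 is 28 − 4 = 24 days.
24 ÷ 7 = 3 full weeks with remainder 3, so 3 more Sundays after the first → 4.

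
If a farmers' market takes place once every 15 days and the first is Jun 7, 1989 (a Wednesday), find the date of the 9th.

Oct 5, 1989

The 9th occurrence is 8 intervals after the first: 8 × 15 = 120 days after Jun 7, 1989.
Jun has 30 days — 23 days to the end of Jun leaves 97.
Jul has 31 days (66 left).
Aug has 31 days (35 left).
Sep has 30 days (5 left).
5 days into Oct → Oct 5, 1989.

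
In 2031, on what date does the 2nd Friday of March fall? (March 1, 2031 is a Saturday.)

2031-03-14

March 2031 begins on a Saturday, so the first Friday is March 7 (6 days later).
The 2nd Friday is 1 weeks later: 7 + 7 = 14.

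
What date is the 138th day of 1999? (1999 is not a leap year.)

May 18, 1999

January has 31 days (138 − 31 = 107 remain).
February has 28 days (107 − 28 = 79 remain).
March has 31 days (79 − 31 = 48 remain).
April has 30 days (48 − 30 = 18 remain).
18 into May → May 18.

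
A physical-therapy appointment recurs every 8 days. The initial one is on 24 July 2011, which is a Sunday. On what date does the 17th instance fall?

29 November 2011

The 17th occurrence is 16 intervals after the first: 16 × 8 = 128 days after 24 July 2011.
July has 31 days — 7 days to the end of July leaves 121.
August has 31 days (90 left).
September has 30 days (60 left).
October has 31 days (29 left).
29 days into November → 29 November 2011.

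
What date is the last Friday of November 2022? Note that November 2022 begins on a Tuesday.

November 2022 begins on a Tuesday, so the first Friday is November 4 (3 days later).
November 2022 has 30 days. Adding weeks: 4, 11, 18, 25 — the last one ≤ 30 is the 25th.

2022-11-25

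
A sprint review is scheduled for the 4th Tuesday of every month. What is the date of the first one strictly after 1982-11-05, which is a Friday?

1982-11-23

November 1982 starts on a Monday; its first Tuesday is the 2nd, so the 4th Tuesday is the 23rd — 1982-11-23.
1982-11-23 is after 1982-11-05, so that is the next one.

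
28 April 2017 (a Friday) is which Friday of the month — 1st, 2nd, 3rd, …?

4th

Day 28 falls in week ⌈28/7⌉ of the month.
Days 1–7 hold the 1st Friday, 8–14 the 2nd, 15–21 the 3rd, 22–28 the 4th, 29–31 the 5th.
28 is in the range for the 4th.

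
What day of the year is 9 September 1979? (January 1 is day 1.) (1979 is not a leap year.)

Days in months before September: 31 + 28 + 31 + 30 + 31 + 30 + 31 + 31 = 243.
Plus 9 days into September → day 252.

252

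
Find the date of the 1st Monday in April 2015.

2015-04-06

April 2015 begins on a Wednesday, so the first Monday is April 6 (5 days later).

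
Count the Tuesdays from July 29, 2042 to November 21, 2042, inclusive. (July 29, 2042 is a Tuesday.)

July 29, 2042 is a Tuesday; the first Tuesday on or after it is July 29, 2042.
From July 29, 2042 to November 21, 2042: 2 + 31 + 30 + 31 + 21 = 115 days (rest of July, August, September, October, November).
115 ÷ 7 = 16 full weeks with remainder 3, so 16 more Tuesdays after the first → 17.

17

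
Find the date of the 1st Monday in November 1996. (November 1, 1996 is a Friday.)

November 4, 1996

November 1996 begins on a Friday, so the first Monday is November 4 (3 days later).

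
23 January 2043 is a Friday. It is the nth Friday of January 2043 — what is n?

Day 23 falls in week ⌈23/7⌉ of the month.
Days 1–7 hold the 1st Friday, 8–14 the 2nd, 15–21 the 3rd, 22–28 the 4th, 29–31 the 5th.
23 is in the range for the 4th.

4th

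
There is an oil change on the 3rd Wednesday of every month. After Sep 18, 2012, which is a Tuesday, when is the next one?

Sep 2012 starts on a Saturday; its first Wednesday is the 5th, so the 3rd Wednesday is the 19th — Sep 19, 2012.
Sep 19, 2012 is after Sep 18, 2012, so that is the next one.

Sep 19, 2012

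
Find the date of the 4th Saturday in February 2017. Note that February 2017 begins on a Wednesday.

February 2017 begins on a Wednesday, so the first Saturday is February 4 (3 days later).
The 4th Saturday is 3 weeks later: 4 + 21 = 25.

February 25, 2017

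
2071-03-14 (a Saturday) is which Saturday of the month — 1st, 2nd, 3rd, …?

Day 14 falls in week ⌈14/7⌉ of the month.
Days 1–7 hold the 1st Saturday, 8–14 the 2nd, 15–21 the 3rd, 22–28 the 4th, 29–31 the 5th.
14 is in the range for the 2nd.

2nd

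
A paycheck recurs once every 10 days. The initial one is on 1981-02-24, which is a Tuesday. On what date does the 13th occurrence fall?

The 13th occurrence is 12 intervals after the first: 12 × 10 = 120 days after 1981-02-24.
February has 28 days — 4 days to the end of February leaves 116.
March has 31 days (85 left).
April has 30 days (55 left).
May has 31 days (24 left).
24 days into June → 1981-06-24.

1981-06-24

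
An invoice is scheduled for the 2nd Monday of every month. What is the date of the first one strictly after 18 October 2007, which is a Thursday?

October 2007 starts on a Monday; its first Monday is the 1st, so the 2nd Monday is the 8th — 8 October 2007.
That is not after 18 October 2007, so look at November 2007.
November 2007 starts on a Thursday; its first Monday is the 5th, so the 2nd Monday is the 12th — 12 November 2007.

12 November 2007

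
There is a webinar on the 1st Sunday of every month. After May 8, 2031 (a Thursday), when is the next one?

Jun 1, 2031

May 2031 starts on a Thursday, so its 1st Sunday is May 4, 2031 (3 days in).
That is not after May 8, 2031, so look at Jun 2031.
Jun 2031 starts on a Sunday, so its 1st Sunday is Jun 1, 2031.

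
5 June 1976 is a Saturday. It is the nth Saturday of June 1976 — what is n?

Day 5 falls in week ⌈5/7⌉ of the month.
Days 1–7 hold the 1st Saturday, 8–14 the 2nd, 15–21 the 3rd, 22–28 the 4th, 29–31 the 5th.
5 is in the range for the 1st.

1st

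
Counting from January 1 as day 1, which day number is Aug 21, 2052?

234

Days in months before Aug: 31 + 29 + 31 + 30 + 31 + 30 + 31 = 213.
Plus 21 days into Aug → day 234.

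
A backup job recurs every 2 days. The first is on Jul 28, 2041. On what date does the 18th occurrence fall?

Aug 31, 2041

The 18th occurrence is 17 intervals after the first: 17 × 2 = 34 days after Jul 28, 2041.
Jul has 31 days — 3 days to the end of Jul leaves 31.
31 days into Aug → Aug 31, 2041.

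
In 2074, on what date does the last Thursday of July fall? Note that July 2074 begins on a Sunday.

2074-07-26

July 2074 begins on a Sunday, so the first Thursday is July 5 (4 days later).
July 2074 has 31 days. Adding weeks: 5, 12, 19, 26 — the last one ≤ 31 is the 26th.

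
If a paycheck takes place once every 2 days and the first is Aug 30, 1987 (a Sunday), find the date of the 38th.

Nov 12, 1987

The 38th occurrence is 37 intervals after the first: 37 × 2 = 74 days after Aug 30, 1987.
Aug has 31 days — 1 day to the end of Aug leaves 73.
Sep has 30 days (43 left).
Oct has 31 days (12 left).
12 days into Nov → Nov 12, 1987.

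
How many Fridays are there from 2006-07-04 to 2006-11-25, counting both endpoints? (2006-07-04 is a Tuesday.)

21

2006-07-04 is a Tuesday; the first Friday on or after it is 2006-07-07 (3 days later).
From 2006-07-07 to 2006-11-25: 24 + 31 + 30 + 31 + 25 = 141 days (rest of July, August, September, October, November).
141 ÷ 7 = 20 full weeks with remainder 1, so 20 more Fridays after the first → 21.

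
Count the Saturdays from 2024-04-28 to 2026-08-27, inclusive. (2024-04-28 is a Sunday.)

121

2024-04-28 is a Sunday; the first Saturday on or after it is 2024-05-04 (6 days later).
From 2024-05-04 to 2026-08-27: 241 + 365 + 239 = 845 days (rest of 2024, 2025, to 2026-08-27 in 2026).
845 ÷ 7 = 120 full weeks with remainder 5, so 120 more Saturdays after the first → 121.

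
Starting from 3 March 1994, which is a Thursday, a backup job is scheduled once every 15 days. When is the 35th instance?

26 July 1995

The 35th occurrence is 34 intervals after the first: 34 × 15 = 510 days after 3 March 1994.
March has 31 days — 28 days to the end of March leaves 482.
From end of March to end of 1994 is 275 days (207 left).
January has 31 days (176 left).
February has 28 days (148 left).
March has 31 days (117 left).
April has 30 days (87 left).
May has 31 days (56 left).
June has 30 days (26 left).
26 days into July → 26 July 1995.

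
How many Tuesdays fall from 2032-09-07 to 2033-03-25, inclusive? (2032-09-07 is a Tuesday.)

2032-09-07 is a Tuesday; the first Tuesday on or after it is 2032-09-07.
From 2032-09-07 to 2033-03-25: 23 + 31 + 30 + 31 + 31 + 28 + 25 = 199 days (rest of September, October, November, December, January, February, March).
199 ÷ 7 = 28 full weeks with remainder 3, so 28 more Tuesdays after the first → 29.

29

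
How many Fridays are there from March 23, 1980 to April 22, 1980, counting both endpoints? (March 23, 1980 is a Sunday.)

March 23, 1980 is a Sunday; the first Friday on or after it is March 28, 1980 (5 days later).
From March 28, 1980 to April 22, 1980: 3 + 22 = 25 days (rest of March, April).
25 ÷ 7 = 3 full weeks with remainder 4, so 3 more Fridays after the first → 4.

4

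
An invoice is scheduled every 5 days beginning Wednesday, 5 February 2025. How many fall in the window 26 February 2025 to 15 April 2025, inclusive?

9

Occurrences land 5·i days after 5 February 2025 for i = 0, 1, 2, …
26 February 2025 is 21 days after the start; 21 ÷ 5 = 4 remainder 1; since the remainder is 1, round up to i = 5. First occurrence in the window: #6 on 2 March 2025 (5×5 = 25 days in).
15 April 2025 is 69 days after the start; 69 ÷ 5 = 13 remainder 4. Last occurrence in the window: #14 on 11 April 2025.
Occurrences #6 through #14: 9 in total.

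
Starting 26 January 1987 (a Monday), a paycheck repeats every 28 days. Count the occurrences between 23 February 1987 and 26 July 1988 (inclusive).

19

Occurrences land 28·i days after 26 January 1987 for i = 0, 1, 2, …
23 February 1987 is 28 days after the start; 28 ÷ 28 = 1 remainder 0. First occurrence in the window: #2 on 23 February 1987 (1×28 = 28 days in).
26 July 1988 is 547 days after the start; 547 ÷ 28 = 19 remainder 15. Last occurrence in the window: #20 on 11 July 1988.
Occurrences #2 through #20: 19 in total.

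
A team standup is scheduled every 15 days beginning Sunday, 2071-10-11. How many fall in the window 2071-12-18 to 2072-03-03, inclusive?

Occurrences land 15·i days after 2071-10-11 for i = 0, 1, 2, …
2071-12-18 is 68 days after the start; 68 ÷ 15 = 4 remainder 8; since the remainder is 8, round up to i = 5. First occurrence in the window: #6 on 2071-12-25 (5×15 = 75 days in).
2072-03-03 is 144 days after the start; 144 ÷ 15 = 9 remainder 9. Last occurrence in the window: #10 on 2072-02-23.
Occurrences #6 through #10: 5 in total.

5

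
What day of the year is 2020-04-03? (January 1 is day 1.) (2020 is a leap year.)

Days in months before April: 31 + 29 + 31 = 91.
Plus 3 days into April → day 94.

94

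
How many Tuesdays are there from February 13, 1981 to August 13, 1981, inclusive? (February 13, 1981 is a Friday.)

February 13, 1981 is a Friday; the first Tuesday on or after it is February 17, 1981 (4 days later).
From February 17, 1981 to August 13, 1981: 11 + 31 + 30 + 31 + 30 + 31 + 13 = 177 days (rest of February, March, April, May, June, July, August).
177 ÷ 7 = 25 full weeks with remainder 2, so 25 more Tuesdays after the first → 26.

26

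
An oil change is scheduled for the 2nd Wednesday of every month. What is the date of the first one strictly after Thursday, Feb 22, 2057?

Mar 14, 2057

Feb 2057 starts on a Thursday; its first Wednesday is the 7th, so the 2nd Wednesday is the 14th — Feb 14, 2057.
That is not after Feb 22, 2057, so look at Mar 2057.
Mar 2057 starts on a Thursday; its first Wednesday is the 7th, so the 2nd Wednesday is the 14th — Mar 14, 2057.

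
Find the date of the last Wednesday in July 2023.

The first Wednesday of July 2023 is July 5.
July 2023 has 31 days. Adding weeks: 5, 12, 19, 26 — the last one ≤ 31 is the 26th.

26 July 2023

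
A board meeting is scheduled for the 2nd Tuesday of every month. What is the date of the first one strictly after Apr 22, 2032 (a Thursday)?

May 11, 2032

Apr 2032 starts on a Thursday; its first Tuesday is the 6th, so the 2nd Tuesday is the 13th — Apr 13, 2032.
That is not after Apr 22, 2032, so look at May 2032.
May 2032 starts on a Saturday; its first Tuesday is the 4th, so the 2nd Tuesday is the 11th — May 11, 2032.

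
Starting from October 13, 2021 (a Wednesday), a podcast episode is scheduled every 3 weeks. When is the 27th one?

The 27th occurrence is 26 intervals after the first: 26 × 21 = 546 days after October 13, 2021.
October has 31 days — 18 days to the end of October leaves 528.
From end of October to end of 2021 is 61 days (467 left).
2022 has 365 days (102 left).
January has 31 days (71 left).
February has 28 days (43 left).
March has 31 days (12 left).
12 days into April → April 12, 2023.

April 12, 2023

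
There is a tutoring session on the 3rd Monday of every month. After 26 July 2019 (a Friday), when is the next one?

July 2019 starts on a Monday; its first Monday is the 1st, so the 3rd Monday is the 15th — 15 July 2019.
That is not after 26 July 2019, so look at August 2019.
August 2019 starts on a Thursday; its first Monday is the 5th, so the 3rd Monday is the 19th — 19 August 2019.

19 August 2019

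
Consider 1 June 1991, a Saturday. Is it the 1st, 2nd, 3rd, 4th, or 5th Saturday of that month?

1st

Day 1 falls in week ⌈1/7⌉ of the month.
Days 1–7 hold the 1st Saturday, 8–14 the 2nd, 15–21 the 3rd, 22–28 the 4th, 29–31 the 5th.
1 is in the range for the 1st.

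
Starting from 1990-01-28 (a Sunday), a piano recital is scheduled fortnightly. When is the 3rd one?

1990-02-25

The 3rd occurrence is 2 intervals after the first: 2 × 14 = 28 days after 1990-01-28.
January has 31 days — 3 days to the end of January leaves 25.
25 days into February → 1990-02-25.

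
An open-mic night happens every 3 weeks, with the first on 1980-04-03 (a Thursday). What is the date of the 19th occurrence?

The 19th occurrence is 18 intervals after the first: 18 × 21 = 378 days after 1980-04-03.
April has 30 days — 27 days to the end of April leaves 351.
May has 31 days (320 left).
June has 30 days (290 left).
July has 31 days (259 left).
August has 31 days (228 left).
September has 30 days (198 left).
October has 31 days (167 left).
November has 30 days (137 left).
December has 31 days (106 left).
January has 31 days (75 left).
February has 28 days (47 left).
March has 31 days (16 left).
16 days into April → 1981-04-16.

1981-04-16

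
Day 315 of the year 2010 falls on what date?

January has 31 days (315 − 31 = 284 remain).
February has 28 days (284 − 28 = 256 remain).
March has 31 days (256 − 31 = 225 remain).
April has 30 days (225 − 30 = 195 remain).
May has 31 days (195 − 31 = 164 remain).
June has 30 days (164 − 30 = 134 remain).
July has 31 days (134 − 31 = 103 remain).
August has 31 days (103 − 31 = 72 remain).
September has 30 days (72 − 30 = 42 remain).
October has 31 days (42 − 31 = 11 remain).
11 into November → November 11.

November 11, 2010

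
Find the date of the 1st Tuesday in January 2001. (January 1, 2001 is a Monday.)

January 2001 begins on a Monday, so the first Tuesday is January 2 (1 day later).

2 January 2001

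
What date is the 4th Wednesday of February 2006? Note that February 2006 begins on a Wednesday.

February 2006 begins on a Wednesday, so the first Wednesday is February 1.
The 4th Wednesday is 3 weeks later: 1 + 21 = 22.

February 22, 2006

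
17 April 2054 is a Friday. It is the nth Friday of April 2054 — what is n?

3rd

Day 17 falls in week ⌈17/7⌉ of the month.
Days 1–7 hold the 1st Friday, 8–14 the 2nd, 15–21 the 3rd, 22–28 the 4th, 29–31 the 5th.
17 is in the range for the 3rd.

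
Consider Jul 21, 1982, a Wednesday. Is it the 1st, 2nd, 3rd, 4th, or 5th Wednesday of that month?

3rd

Day 21 falls in week ⌈21/7⌉ of the month.
Days 1–7 hold the 1st Wednesday, 8–14 the 2nd, 15–21 the 3rd, 22–28 the 4th, 29–31 the 5th.
21 is in the range for the 3rd.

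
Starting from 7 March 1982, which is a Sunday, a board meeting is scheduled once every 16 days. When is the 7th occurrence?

11 June 1982

The 7th occurrence is 6 intervals after the first: 6 × 16 = 96 days after 7 March 1982.
March has 31 days — 24 days to the end of March leaves 72.
April has 30 days (42 left).
May has 31 days (11 left).
11 days into June → 11 June 1982.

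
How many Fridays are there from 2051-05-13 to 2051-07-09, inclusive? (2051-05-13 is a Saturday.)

8

2051-05-13 is a Saturday; the first Friday on or after it is 2051-05-19 (6 days later).
From 2051-05-19 to 2051-07-09: 12 + 30 + 9 = 51 days (rest of May, June, July).
51 ÷ 7 = 7 full weeks with remainder 2, so 7 more Fridays after the first → 8.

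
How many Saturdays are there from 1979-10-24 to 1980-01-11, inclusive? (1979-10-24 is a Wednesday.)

1979-10-24 is a Wednesday; the first Saturday on or after it is 1979-10-27 (3 days later).
From 1979-10-27 to 1980-01-11: 4 + 30 + 31 + 11 = 76 days (rest of October, November, December, January).
76 ÷ 7 = 10 full weeks with remainder 6, so 10 more Saturdays after the first → 11.

11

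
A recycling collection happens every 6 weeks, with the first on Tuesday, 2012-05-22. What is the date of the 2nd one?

2012-07-03

The 2nd occurrence is 1 interval after the first: 1 × 42 = 42 days after 2012-05-22.
May has 31 days — 9 days to the end of May leaves 33.
June has 30 days (3 left).
3 days into July → 2012-07-03.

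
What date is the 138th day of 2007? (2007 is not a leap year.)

May 18, 2007

January has 31 days (138 − 31 = 107 remain).
February has 28 days (107 − 28 = 79 remain).
March has 31 days (79 − 31 = 48 remain).
April has 30 days (48 − 30 = 18 remain).
18 into May → May 18.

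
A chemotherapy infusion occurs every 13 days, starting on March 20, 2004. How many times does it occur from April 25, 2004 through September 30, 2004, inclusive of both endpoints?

12

Occurrences land 13·i days after March 20, 2004 for i = 0, 1, 2, …
April 25, 2004 is 36 days after the start; 36 ÷ 13 = 2 remainder 10; since the remainder is 10, round up to i = 3. First occurrence in the window: #4 on April 28, 2004 (3×13 = 39 days in).
September 30, 2004 is 194 days after the start; 194 ÷ 13 = 14 remainder 12. Last occurrence in the window: #15 on September 18, 2004.
Occurrences #4 through #15: 12 in total.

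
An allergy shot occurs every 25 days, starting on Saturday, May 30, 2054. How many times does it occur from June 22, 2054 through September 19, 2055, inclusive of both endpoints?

Occurrences land 25·i days after May 30, 2054 for i = 0, 1, 2, …
June 22, 2054 is 23 days after the start; 23 ÷ 25 = 0 remainder 23; since the remainder is 23, round up to i = 1. First occurrence in the window: #2 on June 24, 2054 (1×25 = 25 days in).
September 19, 2055 is 477 days after the start; 477 ÷ 25 = 19 remainder 2. Last occurrence in the window: #20 on September 17, 2055.
Occurrences #2 through #20: 19 in total.

19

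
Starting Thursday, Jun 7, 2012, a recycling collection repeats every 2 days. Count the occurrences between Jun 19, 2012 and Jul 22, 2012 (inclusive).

Occurrences land 2·i days after Jun 7, 2012 for i = 0, 1, 2, …
Jun 19, 2012 is 12 days after the start; 12 ÷ 2 = 6 remainder 0. First occurrence in the window: #7 on Jun 19, 2012 (6×2 = 12 days in).
Jul 22, 2012 is 45 days after the start; 45 ÷ 2 = 22 remainder 1. Last occurrence in the window: #23 on Jul 21, 2012.
Occurrences #7 through #23: 17 in total.

17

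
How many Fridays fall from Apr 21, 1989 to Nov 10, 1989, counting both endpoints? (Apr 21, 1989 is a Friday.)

Apr 21, 1989 is a Friday; the first Friday on or after it is Apr 21, 1989.
From Apr 21, 1989 to Nov 10, 1989: 9 + 31 + 30 + 31 + 31 + 30 + 31 + 10 = 203 days (rest of Apr, May, Jun, Jul, Aug, Sep, Oct, Nov).
203 ÷ 7 = 29 full weeks with remainder 0, so 29 more Fridays after the first → 30.

30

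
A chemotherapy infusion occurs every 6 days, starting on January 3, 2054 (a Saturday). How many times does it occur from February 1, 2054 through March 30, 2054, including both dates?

10

Occurrences land 6·i days after January 3, 2054 for i = 0, 1, 2, …
February 1, 2054 is 29 days after the start; 29 ÷ 6 = 4 remainder 5; since the remainder is 5, round up to i = 5. First occurrence in the window: #6 on February 2, 2054 (5×6 = 30 days in).
March 30, 2054 is 86 days after the start; 86 ÷ 6 = 14 remainder 2. Last occurrence in the window: #15 on March 28, 2054.
Occurrences #6 through #15: 10 in total.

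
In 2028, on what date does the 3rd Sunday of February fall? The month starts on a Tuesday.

20 February 2028

February 2028 begins on a Tuesday, so the first Sunday is February 6 (5 days later).
The 3rd Sunday is 2 weeks later: 6 + 14 = 20.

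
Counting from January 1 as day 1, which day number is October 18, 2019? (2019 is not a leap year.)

Days in months before October: 31 + 28 + 31 + 30 + 31 + 30 + 31 + 31 + 30 = 273.
Plus 18 days into October → day 291.

291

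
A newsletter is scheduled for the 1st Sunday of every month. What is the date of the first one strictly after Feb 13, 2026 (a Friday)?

Mar 1, 2026

Feb 2026 starts on a Sunday, so its 1st Sunday is Feb 1, 2026.
That is not after Feb 13, 2026, so look at Mar 2026.
Mar 2026 starts on a Sunday, so its 1st Sunday is Mar 1, 2026.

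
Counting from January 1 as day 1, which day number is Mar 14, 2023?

Days in months before Mar: 31 + 28 = 59.
Plus 14 days into Mar → day 73.

73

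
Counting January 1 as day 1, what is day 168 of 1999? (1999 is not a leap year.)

17 June 1999

January has 31 days (168 − 31 = 137 remain).
February has 28 days (137 − 28 = 109 remain).
March has 31 days (109 − 31 = 78 remain).
April has 30 days (78 − 30 = 48 remain).
May has 31 days (48 − 31 = 17 remain).
17 into June → June 17.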